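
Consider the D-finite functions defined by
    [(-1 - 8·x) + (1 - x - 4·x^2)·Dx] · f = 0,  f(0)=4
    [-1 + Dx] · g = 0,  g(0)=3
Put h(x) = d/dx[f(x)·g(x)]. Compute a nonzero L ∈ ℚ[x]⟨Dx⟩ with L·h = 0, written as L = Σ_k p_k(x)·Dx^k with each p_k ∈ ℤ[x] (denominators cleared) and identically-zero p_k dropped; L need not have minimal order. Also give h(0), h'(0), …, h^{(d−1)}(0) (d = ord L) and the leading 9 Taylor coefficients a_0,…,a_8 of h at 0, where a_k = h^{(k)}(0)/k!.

f: a_k = 4, 4, 20, 36, 116, 260, 724, 1764, 4660, …
g: a_k = 3, 3, 3/2, 1/2, 1/8, 1/40, 1/240, 1/1680, 1/13440, …
h₀=f·g: eliminate ⇒ L₀, order ≤ 1·1.
Differentiate: ansatz ord ≤ ord L₀ ⇒ L.
L = (13 + 36·x + 65·x^2 - 56·x^3 + 16·x^4) + (-2 - 5·x + 19·x^2 + 24·x^3 - 16·x^4)·Dx  (order 1).
h: a_k = 24, 156, 528, 1954, 5963, 188797/10, 831287/15, 68891713/420, 788834021/1680, …
ICs: h(0) = 24.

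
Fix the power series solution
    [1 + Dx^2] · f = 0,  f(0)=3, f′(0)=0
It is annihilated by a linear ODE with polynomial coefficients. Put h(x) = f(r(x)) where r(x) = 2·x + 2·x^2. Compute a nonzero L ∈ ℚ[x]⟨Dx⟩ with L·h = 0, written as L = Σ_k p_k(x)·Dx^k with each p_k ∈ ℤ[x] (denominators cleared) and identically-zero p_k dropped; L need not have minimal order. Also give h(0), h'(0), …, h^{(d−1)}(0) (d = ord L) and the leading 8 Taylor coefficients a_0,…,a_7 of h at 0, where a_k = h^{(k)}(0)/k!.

L = (4 + 24·x + 48·x^2 + 32·x^3) - 2·Dx + (1 + 2·x)·Dx^2  (order 2).
h: a_k = 3, 0, -6, -12, -4, 8, 176/15, 32/5, …
ICs: h(0) = 3, h′(0) = 0.

f: a_k = 3, 0, -3/2, 0, 1/8, 0, -1/240, 0, …
h₀=f(r): pull back L_f along r ⇒ L₀.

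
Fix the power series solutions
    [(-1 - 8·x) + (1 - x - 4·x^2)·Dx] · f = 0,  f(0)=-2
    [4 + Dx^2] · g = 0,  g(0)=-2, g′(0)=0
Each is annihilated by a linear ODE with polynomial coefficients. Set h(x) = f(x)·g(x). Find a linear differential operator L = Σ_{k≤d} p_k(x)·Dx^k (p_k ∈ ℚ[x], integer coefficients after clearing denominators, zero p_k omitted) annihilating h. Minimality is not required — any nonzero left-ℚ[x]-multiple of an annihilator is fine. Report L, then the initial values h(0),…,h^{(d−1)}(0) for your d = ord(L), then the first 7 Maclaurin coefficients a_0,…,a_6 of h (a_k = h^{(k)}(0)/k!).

f: a_k = -2, -2, -10, -18, -58, -130, -362, …
g: a_k = -2, 0, 4, 0, -4/3, 0, 8/45, …
f·g: L₀ = L_f ⊗_s L_g, ord ≤ 1·2.
L = (4 + 4·x + 16·x^2) + (2 + 16·x)·Dx + (-1 + x + 4·x^2)·Dx^2  (order 2).
h: a_k = 4, 4, 12, 28, 236/3, 572/3, 22724/45, …
ICs: h(0) = 4, h′(0) = 4.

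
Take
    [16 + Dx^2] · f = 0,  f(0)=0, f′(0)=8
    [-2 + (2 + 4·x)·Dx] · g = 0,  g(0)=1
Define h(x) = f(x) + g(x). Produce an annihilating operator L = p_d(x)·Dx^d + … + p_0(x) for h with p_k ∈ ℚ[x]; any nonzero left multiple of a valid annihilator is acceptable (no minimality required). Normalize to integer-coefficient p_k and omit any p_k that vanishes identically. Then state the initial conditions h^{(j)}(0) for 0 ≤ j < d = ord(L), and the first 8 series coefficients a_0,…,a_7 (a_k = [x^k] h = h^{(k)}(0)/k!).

f: a_k = 0, 8, 0, -64/3, 0, 256/15, 0, -2048/315, …
g: a_k = 1, 1, -1/2, 1/2, -5/8, 7/8, -21/16, 33/16, …
h₀=f+g: left-lcm gives L₀, ord ≤ 3.
L = (-304 - 1024·x - 1024·x^2) + (240 + 1504·x + 3072·x^2 + 2048·x^3)·Dx + (-19 - 64·x - 64·x^2)·Dx^2 + (15 + 94·x + 192·x^2 + 128·x^3)·Dx^3  (order 3).
h: a_k = 1, 9, -1/2, -125/6, -5/8, 2153/120, -21/16, -22373/5040, …
ICs: h(0) = 1, h′(0) = 9, h′′(0) = -1.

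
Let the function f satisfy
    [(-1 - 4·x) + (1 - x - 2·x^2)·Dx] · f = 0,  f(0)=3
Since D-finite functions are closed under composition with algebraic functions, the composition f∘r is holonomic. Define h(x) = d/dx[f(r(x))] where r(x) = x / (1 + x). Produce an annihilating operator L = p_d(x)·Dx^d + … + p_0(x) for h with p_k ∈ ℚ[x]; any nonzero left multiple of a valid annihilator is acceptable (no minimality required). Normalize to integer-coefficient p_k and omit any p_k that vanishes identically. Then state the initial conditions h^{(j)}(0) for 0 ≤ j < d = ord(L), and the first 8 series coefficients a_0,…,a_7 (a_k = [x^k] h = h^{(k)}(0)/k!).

f: a_k = 3, 3, 9, 15, 33, 63, 129, 255, …
Substitute x→r, Dx→(1/r')Dx; clear ⇒ L₀.
h=h₀': d/dx-closure on L₀ ⇒ L.
L = (4 + 12·x + 36·x^2 + 20·x^3) + (-1 - 7·x - 9·x^2 + 7·x^3 + 10·x^4)·Dx  (order 1).
h: a_k = 3, 12, 0, 48, -60, 216, -420, 1056, …
ICs: h(0) = 3.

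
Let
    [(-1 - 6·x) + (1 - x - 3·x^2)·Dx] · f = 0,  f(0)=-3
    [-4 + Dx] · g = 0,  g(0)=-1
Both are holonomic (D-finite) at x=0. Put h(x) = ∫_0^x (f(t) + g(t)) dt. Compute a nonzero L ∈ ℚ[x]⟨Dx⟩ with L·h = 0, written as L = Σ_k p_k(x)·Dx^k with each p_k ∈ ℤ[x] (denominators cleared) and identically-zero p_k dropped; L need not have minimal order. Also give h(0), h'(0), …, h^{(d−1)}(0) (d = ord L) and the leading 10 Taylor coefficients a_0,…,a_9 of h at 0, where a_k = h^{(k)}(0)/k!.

L = (-16 + 8·x - 360·x^2 - 288·x^3)·Dx + (-8 + 50·x + 134·x^2 - 96·x^3 - 144·x^4)·Dx^2 + (3 - 13·x - 11·x^2 + 42·x^3 + 36·x^4)·Dx^3  (order 3).
h: a_k = 0, -4, -7/2, -20/3, -95/12, -203/15, -964/45, -13351/315, -206089/2520, -480572/2835, …
ICs: h(0) = 0, h′(0) = -4, h′′(0) = -7.

f: a_k = -3, -3, -12, -21, -57, -120, -291, -651, -1524, -3477, …
g: a_k = -1, -4, -8, -32/3, -32/3, -128/15, -256/45, -1024/315, -512/315, -2048/2835, …
h₀=f+g: left-lcm gives L₀, ord ≤ 2.
∫: right-multiply L₀ by Dx.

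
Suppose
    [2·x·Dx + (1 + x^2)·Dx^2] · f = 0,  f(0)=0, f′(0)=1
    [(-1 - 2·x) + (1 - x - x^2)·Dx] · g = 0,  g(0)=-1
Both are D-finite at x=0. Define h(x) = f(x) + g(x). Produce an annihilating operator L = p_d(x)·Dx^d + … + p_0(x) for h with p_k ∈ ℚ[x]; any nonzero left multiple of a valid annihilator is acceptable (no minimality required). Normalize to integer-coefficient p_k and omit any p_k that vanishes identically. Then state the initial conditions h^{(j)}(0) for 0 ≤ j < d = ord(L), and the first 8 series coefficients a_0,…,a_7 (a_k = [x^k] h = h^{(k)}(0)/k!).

L = (4 - 16·x - 64·x^2 - 72·x^3 - 66·x^4 - 6·x^6)·Dx + (-10 - 24·x - 28·x^2 - 60·x^3 - 65·x^4 - 50·x^5 - 3·x^6 - 6·x^7)·Dx^2 + (2 + 2·x + 2·x^2 - 8·x^3 - 5·x^4 - 11·x^5 - 6·x^6 - x^7 - x^8)·Dx^3  (order 3).
h: a_k = -1, 0, -2, -10/3, -5, -39/5, -13, -148/7, …
ICs: h(0) = -1, h′(0) = 0, h′′(0) = -4.

f: a_k = 0, 1, 0, -1/3, 0, 1/5, 0, -1/7, …
g: a_k = -1, -1, -2, -3, -5, -8, -13, -21, …
h₀=f+g: left-lcm gives L₀, ord ≤ 3.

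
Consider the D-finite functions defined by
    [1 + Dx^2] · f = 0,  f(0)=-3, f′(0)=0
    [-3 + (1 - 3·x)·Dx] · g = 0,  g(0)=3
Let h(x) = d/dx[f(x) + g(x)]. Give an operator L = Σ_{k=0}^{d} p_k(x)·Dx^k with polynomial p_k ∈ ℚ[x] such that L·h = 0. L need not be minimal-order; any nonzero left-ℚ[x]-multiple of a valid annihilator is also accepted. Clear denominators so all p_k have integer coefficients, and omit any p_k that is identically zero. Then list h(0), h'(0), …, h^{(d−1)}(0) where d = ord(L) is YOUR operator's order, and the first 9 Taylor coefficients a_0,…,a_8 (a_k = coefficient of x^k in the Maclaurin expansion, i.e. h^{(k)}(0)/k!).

f: a_k = -3, 0, 3/2, 0, -1/8, 0, 1/240, 0, -1/13440, …
g: a_k = 3, 9, 27, 81, 243, 729, 2187, 6561, 19683, …
Sum ⇒ L₀ = lclm(L_f,L_g) in ℚ(x)⟨Dx⟩.
Derive L from L₀ (diff closure).
L = (654 - 36·x + 54·x^2) + (-55 + 171·x - 27·x^2 + 27·x^3)·Dx + (654 - 36·x + 54·x^2)·Dx^2 + (-55 + 171·x - 27·x^2 + 27·x^3)·Dx^3  (order 3).
h: a_k = 9, 57, 243, 1943/2, 3645, 524881/40, 45927, 264539519/1680, 531441, …
ICs: h(0) = 9, h′(0) = 57, h′′(0) = 486.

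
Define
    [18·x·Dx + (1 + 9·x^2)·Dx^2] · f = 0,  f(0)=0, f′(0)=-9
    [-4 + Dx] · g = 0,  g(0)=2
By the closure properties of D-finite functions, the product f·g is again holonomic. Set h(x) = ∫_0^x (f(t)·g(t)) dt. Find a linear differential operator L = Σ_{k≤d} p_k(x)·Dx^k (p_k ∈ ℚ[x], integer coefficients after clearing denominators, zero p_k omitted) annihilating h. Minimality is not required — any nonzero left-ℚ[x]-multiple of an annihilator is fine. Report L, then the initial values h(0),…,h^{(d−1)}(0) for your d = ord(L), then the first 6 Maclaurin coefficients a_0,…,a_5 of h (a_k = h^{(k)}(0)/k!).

L = (16 - 72·x + 144·x^2)·Dx + (-8 + 18·x - 72·x^2)·Dx^2 + (1 + 9·x^2)·Dx^3  (order 3).
h: a_k = 0, 0, -9, -24, -45/2, 24/5, …
ICs: h(0) = 0, h′(0) = 0, h′′(0) = -18.

f: a_k = 0, -9, 0, 27, 0, -729/5, …
g: a_k = 2, 8, 16, 64/3, 64/3, 256/15, …
L₀ := L_f ⊗_s L_g (sym. prod.), ord ≤ 2.
∫: right-multiply L₀ by Dx.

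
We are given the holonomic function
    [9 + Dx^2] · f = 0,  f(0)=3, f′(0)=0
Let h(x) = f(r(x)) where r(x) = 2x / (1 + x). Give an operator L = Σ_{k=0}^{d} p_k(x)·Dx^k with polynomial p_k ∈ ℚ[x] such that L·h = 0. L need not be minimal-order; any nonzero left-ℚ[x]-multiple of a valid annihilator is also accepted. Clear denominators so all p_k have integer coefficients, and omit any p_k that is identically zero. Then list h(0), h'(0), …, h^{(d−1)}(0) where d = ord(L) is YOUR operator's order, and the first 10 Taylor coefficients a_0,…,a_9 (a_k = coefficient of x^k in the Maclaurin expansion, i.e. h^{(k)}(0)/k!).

L = 36 + (2 + 6·x + 6·x^2 + 2·x^3)·Dx + (1 + 4·x + 6·x^2 + 4·x^3 + x^4)·Dx^2  (order 2).
h: a_k = 3, 0, -54, 108, 0, -432, 5778/5, -8748/5, 9342/7, 43632/35, …
ICs: h(0) = 3, h′(0) = 0.

f: a_k = 3, 0, -27/2, 0, 81/8, 0, -243/80, 0, 2187/4480, 0, …
L₀ from L_f via x↦r, Dx↦r'^{-1}Dx.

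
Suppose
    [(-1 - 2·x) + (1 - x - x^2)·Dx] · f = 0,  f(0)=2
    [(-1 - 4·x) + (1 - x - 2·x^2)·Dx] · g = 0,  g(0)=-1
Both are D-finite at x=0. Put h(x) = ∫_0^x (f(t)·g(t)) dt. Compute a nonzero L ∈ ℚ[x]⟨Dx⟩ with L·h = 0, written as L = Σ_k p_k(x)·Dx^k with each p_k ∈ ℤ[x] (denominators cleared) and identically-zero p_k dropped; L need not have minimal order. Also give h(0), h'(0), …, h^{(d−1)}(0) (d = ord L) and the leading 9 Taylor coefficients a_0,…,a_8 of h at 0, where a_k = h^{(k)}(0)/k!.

f: a_k = 2, 2, 4, 6, 10, 16, 26, 42, 68, …
g: a_k = -1, -1, -3, -5, -11, -21, -43, -85, -171, …
f·g: L₀ = L_f ⊗_s L_g, ord ≤ 1·1.
Integrate: L := L₀·Dx.
L = (-2 - 4·x + 9·x^2 + 8·x^3)·Dx + (1 - 2·x - 2·x^2 + 3·x^3 + 2·x^4)·Dx^2  (order 2).
h: a_k = 0, -2, -2, -4, -13/2, -12, -64/3, -274/7, -143/2, …
ICs: h(0) = 0, h′(0) = -2.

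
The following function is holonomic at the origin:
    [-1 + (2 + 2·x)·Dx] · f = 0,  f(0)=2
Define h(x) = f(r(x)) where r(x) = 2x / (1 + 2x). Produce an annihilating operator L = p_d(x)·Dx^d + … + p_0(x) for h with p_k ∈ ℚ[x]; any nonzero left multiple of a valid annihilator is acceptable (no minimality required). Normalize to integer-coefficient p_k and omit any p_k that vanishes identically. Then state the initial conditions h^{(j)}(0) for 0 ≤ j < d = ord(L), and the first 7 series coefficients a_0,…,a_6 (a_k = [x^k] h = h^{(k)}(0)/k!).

L = -1 + (1 + 6·x + 8·x^2)·Dx  (order 1).
h: a_k = 2, 2, -5, 13, -141/4, 399/4, -2353/8, …
ICs: h(0) = 2.

f: a_k = 2, 1, -1/4, 1/8, -5/64, 7/128, -21/512, …
L₀ from L_f via x↦r, Dx↦r'^{-1}Dx.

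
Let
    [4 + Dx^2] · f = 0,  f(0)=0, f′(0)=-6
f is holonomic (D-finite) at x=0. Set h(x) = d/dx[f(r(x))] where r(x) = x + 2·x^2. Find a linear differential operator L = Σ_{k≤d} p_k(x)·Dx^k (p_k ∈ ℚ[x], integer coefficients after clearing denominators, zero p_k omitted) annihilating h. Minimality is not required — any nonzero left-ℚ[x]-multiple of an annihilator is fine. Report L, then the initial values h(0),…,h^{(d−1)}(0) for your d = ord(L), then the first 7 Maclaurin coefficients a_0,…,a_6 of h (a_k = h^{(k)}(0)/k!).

L = (52 + 64·x + 384·x^2 + 1024·x^3 + 1024·x^4) + (-12 - 48·x)·Dx + (1 + 8·x + 16·x^2)·Dx^2  (order 2).
h: a_k = -6, -24, 12, 96, 236, 144, -3352/15, …
ICs: h(0) = -6, h′(0) = -24.

f: a_k = 0, -6, 0, 4, 0, -4/5, 0, …
Change of var in L_f (x↦r) gives L₀.
Differentiate: ansatz ord ≤ ord L₀ ⇒ L.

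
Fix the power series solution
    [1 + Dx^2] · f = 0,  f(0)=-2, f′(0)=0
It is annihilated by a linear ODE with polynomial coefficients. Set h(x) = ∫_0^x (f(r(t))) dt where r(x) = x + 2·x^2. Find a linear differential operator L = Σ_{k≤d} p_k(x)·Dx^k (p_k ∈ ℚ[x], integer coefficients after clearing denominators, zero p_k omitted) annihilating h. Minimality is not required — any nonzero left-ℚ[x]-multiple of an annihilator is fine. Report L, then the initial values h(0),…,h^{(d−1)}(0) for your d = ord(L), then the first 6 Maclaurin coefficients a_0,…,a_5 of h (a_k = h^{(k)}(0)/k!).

f: a_k = -2, 0, 1, 0, -1/12, 0, …
Substitute x→r, Dx→(1/r')Dx; clear ⇒ L₀.
Integrate: L := L₀·Dx.
L = (1 + 12·x + 48·x^2 + 64·x^3)·Dx - 4·Dx^2 + (1 + 4·x)·Dx^3  (order 3).
h: a_k = 0, -2, 0, 1/3, 1, 47/60, …
ICs: h(0) = 0, h′(0) = -2, h′′(0) = 0.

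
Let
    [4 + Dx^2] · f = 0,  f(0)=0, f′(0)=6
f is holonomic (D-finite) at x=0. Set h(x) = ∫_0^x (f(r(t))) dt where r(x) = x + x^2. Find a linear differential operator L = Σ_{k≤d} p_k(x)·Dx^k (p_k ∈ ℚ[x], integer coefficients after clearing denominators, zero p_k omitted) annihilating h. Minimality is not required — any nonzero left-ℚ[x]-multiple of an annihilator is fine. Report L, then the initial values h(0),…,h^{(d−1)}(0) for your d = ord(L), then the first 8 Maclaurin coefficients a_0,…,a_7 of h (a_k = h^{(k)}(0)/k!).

L = (4 + 24·x + 48·x^2 + 32·x^3)·Dx - 2·Dx^2 + (1 + 2·x)·Dx^3  (order 3).
h: a_k = 0, 0, 3, 2, -1, -12/5, -28/15, 0, …
ICs: h(0) = 0, h′(0) = 0, h′′(0) = 6.

f: a_k = 0, 6, 0, -4, 0, 4/5, 0, -8/105, …
f∘r: x↦r, Dx↦Dx/r' in L_f ⇒ L₀.
∫: right-multiply L₀ by Dx.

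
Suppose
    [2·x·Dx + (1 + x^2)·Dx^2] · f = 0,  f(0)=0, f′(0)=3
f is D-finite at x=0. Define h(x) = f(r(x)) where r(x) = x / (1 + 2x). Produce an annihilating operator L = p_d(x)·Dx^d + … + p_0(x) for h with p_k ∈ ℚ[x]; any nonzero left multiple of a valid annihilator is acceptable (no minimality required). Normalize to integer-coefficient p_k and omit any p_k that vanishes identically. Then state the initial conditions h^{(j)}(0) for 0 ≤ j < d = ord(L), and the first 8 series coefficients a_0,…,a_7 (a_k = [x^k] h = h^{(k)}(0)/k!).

f: a_k = 0, 3, 0, -1, 0, 3/5, 0, -3/7, …
h₀=f(r): pull back L_f along r ⇒ L₀.
L = (4 + 10·x)·Dx + (1 + 4·x + 5·x^2)·Dx^2  (order 2).
h: a_k = 0, 3, -6, 11, -18, 123/5, -22, -87/7, …
ICs: h(0) = 0, h′(0) = 3.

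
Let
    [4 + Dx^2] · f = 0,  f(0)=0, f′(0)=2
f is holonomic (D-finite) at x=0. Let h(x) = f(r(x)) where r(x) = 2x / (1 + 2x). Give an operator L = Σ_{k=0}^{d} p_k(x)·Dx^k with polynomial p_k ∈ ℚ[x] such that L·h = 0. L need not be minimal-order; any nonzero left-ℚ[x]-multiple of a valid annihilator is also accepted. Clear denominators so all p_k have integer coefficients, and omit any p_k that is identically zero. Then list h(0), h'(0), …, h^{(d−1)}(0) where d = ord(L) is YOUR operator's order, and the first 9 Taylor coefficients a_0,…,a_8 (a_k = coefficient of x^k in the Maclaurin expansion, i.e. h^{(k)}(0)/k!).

L = 16 + (4 + 24·x + 48·x^2 + 32·x^3)·Dx + (1 + 8·x + 24·x^2 + 32·x^3 + 16·x^4)·Dx^2  (order 2).
h: a_k = 0, 4, -8, 16/3, 32, -2752/15, 640, -565504/315, 194048/45, …
ICs: h(0) = 0, h′(0) = 4.

f: a_k = 0, 2, 0, -4/3, 0, 4/15, 0, -8/315, 0, …
L₀ from L_f via x↦r, Dx↦r'^{-1}Dx.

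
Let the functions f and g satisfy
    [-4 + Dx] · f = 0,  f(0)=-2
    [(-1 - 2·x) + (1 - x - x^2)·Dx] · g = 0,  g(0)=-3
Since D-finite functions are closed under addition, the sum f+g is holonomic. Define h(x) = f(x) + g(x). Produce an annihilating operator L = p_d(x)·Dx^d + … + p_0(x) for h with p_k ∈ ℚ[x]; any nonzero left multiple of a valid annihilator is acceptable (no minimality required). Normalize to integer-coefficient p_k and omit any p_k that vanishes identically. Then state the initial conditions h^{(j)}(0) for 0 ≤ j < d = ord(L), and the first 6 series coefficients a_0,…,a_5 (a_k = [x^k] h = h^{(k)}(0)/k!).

f: a_k = -2, -8, -16, -64/3, -64/3, -256/15, …
g: a_k = -3, -3, -6, -9, -15, -24, …
h₀=f+g: left-lcm gives L₀, ord ≤ 2.
L = (8·x + 72·x^2 + 32·x^3) + (12 - 38·x - 22·x^2 + 32·x^3 + 16·x^4)·Dx + (-3 + 9·x + x^2 - 10·x^3 - 4·x^4)·Dx^2  (order 2).
h: a_k = -5, -11, -22, -91/3, -109/3, -616/15, …
ICs: h(0) = -5, h′(0) = -11.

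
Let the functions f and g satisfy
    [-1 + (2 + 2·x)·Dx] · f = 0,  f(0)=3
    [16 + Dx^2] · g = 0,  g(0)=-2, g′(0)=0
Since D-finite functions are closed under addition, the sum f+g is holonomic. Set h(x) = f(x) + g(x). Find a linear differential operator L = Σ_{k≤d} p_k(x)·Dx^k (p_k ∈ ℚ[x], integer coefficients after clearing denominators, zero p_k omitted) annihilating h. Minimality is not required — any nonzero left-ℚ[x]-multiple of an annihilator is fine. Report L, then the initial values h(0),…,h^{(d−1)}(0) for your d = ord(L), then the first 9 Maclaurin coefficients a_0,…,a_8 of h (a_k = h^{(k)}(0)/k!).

L = (-1072 - 2048·x - 1024·x^2) + (2016 + 6112·x + 6144·x^2 + 2048·x^3)·Dx + (-67 - 128·x - 64·x^2)·Dx^2 + (126 + 382·x + 384·x^2 + 128·x^3)·Dx^3  (order 3).
h: a_k = 1, 3/2, 125/8, 3/16, -8237/384, 21/256, 521453/46080, 99/2048, -33959837/10321920, …
ICs: h(0) = 1, h′(0) = 3/2, h′′(0) = 125/4.

f: a_k = 3, 3/2, -3/8, 3/16, -15/128, 21/256, -63/1024, 99/2048, -1287/32768, …
g: a_k = -2, 0, 16, 0, -64/3, 0, 512/45, 0, -1024/315, …
L₀ := lclm(L_f,L_g); ord L₀ ≤ 1+2.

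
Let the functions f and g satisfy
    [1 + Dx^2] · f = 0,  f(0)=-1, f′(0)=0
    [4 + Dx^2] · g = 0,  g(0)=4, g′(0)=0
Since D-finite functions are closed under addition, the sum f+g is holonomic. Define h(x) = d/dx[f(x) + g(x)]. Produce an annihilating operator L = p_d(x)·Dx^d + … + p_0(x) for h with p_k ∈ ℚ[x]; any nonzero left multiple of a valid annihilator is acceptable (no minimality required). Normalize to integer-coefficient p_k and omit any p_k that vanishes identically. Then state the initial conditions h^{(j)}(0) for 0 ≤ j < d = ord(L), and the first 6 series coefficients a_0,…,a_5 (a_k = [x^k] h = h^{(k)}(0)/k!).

f: a_k = -1, 0, 1/2, 0, -1/24, 0, …
g: a_k = 4, 0, -8, 0, 8/3, 0, …
Sum ⇒ L₀ = lclm(L_f,L_g) in ℚ(x)⟨Dx⟩.
h=h₀': d/dx-closure on L₀ ⇒ L.
L = 4 + 5·Dx^2 + Dx^4  (order 4).
h: a_k = 0, -15, 0, 21/2, 0, -17/8, …
ICs: h(0) = 0, h′(0) = -15, h′′(0) = 0, h′′′(0) = 63.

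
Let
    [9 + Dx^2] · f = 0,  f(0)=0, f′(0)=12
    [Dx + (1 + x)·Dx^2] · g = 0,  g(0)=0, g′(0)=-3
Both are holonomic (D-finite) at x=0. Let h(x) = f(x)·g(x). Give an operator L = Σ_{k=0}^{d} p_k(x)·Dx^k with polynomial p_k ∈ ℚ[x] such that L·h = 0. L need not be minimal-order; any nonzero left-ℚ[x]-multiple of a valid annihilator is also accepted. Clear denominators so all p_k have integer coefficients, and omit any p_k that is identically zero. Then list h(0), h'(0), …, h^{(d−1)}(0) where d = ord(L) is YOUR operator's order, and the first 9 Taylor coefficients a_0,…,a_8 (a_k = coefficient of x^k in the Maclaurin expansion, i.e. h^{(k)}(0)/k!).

L = (2493 + 10854·x + 17091·x^2 + 11664·x^3 + 2916·x^4) + (612 + 1908·x + 1944·x^2 + 648·x^3)·Dx + (592 + 2484·x + 3834·x^2 + 2592·x^3 + 648·x^4)·Dx^2 + (68 + 212·x + 216·x^2 + 72·x^3)·Dx^3 + (35 + 142·x + 215·x^2 + 144·x^3 + 36·x^4)·Dx^4  (order 4).
h: a_k = 0, 0, -36, 18, 42, -18, -27/2, 93/20, 387/140, …
ICs: h(0) = 0, h′(0) = 0, h′′(0) = -72, h′′′(0) = 108.

f: a_k = 0, 12, 0, -18, 0, 81/10, 0, -243/140, 0, …
g: a_k = 0, -3, 3/2, -1, 3/4, -3/5, 1/2, -3/7, 3/8, …
f·g: L₀ = L_f ⊗_s L_g, ord ≤ 2·2.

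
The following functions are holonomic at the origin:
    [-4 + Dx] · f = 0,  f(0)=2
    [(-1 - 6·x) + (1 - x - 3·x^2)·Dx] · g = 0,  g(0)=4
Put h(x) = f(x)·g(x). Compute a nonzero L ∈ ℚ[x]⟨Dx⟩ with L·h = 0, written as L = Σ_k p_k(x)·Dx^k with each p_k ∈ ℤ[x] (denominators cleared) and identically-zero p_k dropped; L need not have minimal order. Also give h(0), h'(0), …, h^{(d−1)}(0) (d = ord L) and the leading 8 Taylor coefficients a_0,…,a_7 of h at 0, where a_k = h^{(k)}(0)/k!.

f: a_k = 2, 8, 16, 64/3, 64/3, 256/15, 512/45, 2048/315, …
g: a_k = 4, 4, 16, 28, 76, 160, 388, 868, …
L₀ := L_f ⊗_s L_g (sym. prod.), ord ≤ 1.
L = (5 + 2·x - 12·x^2) + (-1 + x + 3·x^2)·Dx  (order 1).
h: a_k = 8, 40, 128, 1000/3, 2408/3, 28064/15, 38920/9, 3138424/315, …
ICs: h(0) = 8.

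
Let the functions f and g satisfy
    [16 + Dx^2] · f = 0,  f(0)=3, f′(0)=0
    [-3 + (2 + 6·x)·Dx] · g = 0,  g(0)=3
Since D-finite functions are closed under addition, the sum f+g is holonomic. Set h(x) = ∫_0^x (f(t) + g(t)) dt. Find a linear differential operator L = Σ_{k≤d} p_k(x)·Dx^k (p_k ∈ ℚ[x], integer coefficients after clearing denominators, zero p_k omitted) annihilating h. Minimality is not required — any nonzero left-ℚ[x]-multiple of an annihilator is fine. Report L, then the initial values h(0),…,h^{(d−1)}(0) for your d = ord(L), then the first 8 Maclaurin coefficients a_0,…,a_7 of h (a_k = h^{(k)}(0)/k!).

L = (-4368 - 18432·x - 27648·x^2)·Dx + (1760 + 17568·x + 55296·x^2 + 55296·x^3)·Dx^2 + (-273 - 1152·x - 1728·x^2)·Dx^3 + (110 + 1098·x + 3456·x^2 + 3456·x^3)·Dx^4  (order 4).
h: a_k = 0, 6, 9/4, -73/8, 81/64, 2881/640, 1701/512, -951049/107520, …
ICs: h(0) = 0, h′(0) = 6, h′′(0) = 9/2, h′′′(0) = -219/4.

f: a_k = 3, 0, -24, 0, 32, 0, -256/15, 0, …
g: a_k = 3, 9/2, -27/8, 81/16, -1215/128, 5103/256, -45927/1024, 216513/2048, …
f+g: L₀ = lclm(L_f,L_g), ord ≤ 2+1.
Integrate: L := L₀·Dx.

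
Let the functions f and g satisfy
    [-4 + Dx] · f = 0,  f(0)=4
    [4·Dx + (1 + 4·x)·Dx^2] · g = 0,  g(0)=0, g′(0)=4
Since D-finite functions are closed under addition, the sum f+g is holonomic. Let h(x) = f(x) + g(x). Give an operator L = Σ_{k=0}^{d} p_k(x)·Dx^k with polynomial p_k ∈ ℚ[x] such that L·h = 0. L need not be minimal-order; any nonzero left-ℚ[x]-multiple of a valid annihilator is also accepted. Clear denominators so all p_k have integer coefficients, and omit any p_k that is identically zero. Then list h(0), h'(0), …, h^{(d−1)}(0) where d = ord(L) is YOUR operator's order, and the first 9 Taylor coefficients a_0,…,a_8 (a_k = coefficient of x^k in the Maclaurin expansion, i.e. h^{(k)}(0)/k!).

f: a_k = 4, 16, 32, 128/3, 128/3, 512/15, 1024/45, 4096/315, 2048/315, …
g: a_k = 0, 4, -8, 64/3, -64, 1024/5, -2048/3, 16384/7, -8192, …
f+g: L₀ = lclm(L_f,L_g), ord ≤ 1+2.
L = (-24 - 32·x)·Dx + (2 - 16·x - 32·x^2)·Dx^2 + (1 + 6·x + 8·x^2)·Dx^3  (order 3).
h: a_k = 4, 20, 24, 64, -64/3, 3584/15, -29696/45, 741376/315, -2578432/315, …
ICs: h(0) = 4, h′(0) = 20, h′′(0) = 48.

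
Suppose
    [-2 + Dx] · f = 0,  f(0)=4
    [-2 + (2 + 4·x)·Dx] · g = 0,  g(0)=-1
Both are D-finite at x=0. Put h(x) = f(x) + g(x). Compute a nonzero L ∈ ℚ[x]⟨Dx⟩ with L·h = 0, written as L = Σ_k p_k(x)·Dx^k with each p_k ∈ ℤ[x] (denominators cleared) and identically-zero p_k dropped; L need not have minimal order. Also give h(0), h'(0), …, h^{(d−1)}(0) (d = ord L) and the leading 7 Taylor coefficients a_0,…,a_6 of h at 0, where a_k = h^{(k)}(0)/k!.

L = (6 + 8·x) + (-5 - 16·x - 16·x^2)·Dx + (1 + 6·x + 8·x^2)·Dx^2  (order 2).
h: a_k = 3, 7, 17/2, 29/6, 79/24, 23/120, 1201/720, …
ICs: h(0) = 3, h′(0) = 7.

f: a_k = 4, 8, 8, 16/3, 8/3, 16/15, 16/45, …
g: a_k = -1, -1, 1/2, -1/2, 5/8, -7/8, 21/16, …
Weyl lclm of L_f,L_g ⇒ L₀ (ord ≤ 2).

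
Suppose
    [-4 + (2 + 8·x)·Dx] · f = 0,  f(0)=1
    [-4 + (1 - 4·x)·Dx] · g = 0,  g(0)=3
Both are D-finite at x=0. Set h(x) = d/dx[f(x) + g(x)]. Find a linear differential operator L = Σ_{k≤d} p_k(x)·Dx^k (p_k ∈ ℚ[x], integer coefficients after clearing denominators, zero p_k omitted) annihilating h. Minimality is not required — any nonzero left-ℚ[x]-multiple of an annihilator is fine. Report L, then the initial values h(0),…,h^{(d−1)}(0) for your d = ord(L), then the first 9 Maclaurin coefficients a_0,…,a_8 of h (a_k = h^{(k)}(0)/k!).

f: a_k = 1, 2, -2, 4, -10, 28, -84, 264, -858, …
g: a_k = 3, 12, 48, 192, 768, 3072, 12288, 49152, 196608, …
Weyl lclm of L_f,L_g ⇒ L₀ (ord ≤ 2).
h₀' ⇒ L via d/dx closure of L₀.
L = (-144 - 192·x) + (-42 - 432·x - 672·x^2)·Dx + (5 + 12·x - 80·x^2 - 192·x^3)·Dx^2  (order 2).
h: a_k = 14, 92, 588, 3032, 15500, 73224, 345912, 1566000, 7103628, …
ICs: h(0) = 14, h′(0) = 92.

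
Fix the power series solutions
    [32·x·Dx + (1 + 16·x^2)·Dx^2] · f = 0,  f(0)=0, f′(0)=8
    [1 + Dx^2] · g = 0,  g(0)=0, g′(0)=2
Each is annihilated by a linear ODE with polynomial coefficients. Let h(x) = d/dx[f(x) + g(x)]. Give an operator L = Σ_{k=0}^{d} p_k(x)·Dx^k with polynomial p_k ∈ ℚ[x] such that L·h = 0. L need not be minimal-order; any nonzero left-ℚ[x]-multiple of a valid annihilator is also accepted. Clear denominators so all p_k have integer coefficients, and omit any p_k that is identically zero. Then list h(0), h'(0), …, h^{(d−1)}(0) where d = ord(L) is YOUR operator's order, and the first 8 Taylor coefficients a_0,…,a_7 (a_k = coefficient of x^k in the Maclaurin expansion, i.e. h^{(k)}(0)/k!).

f: a_k = 0, 8, 0, -128/3, 0, 2048/5, 0, -32768/7, …
g: a_k = 0, 2, 0, -1/3, 0, 1/60, 0, -1/2520, …
L₀ := lclm(L_f,L_g); ord L₀ ≤ 2+2.
Derive L from L₀ (diff closure).
L = (-6112·x + 99328·x^3 + 8192·x^5) + (-31 + 1072·x^2 + 25344·x^4 + 4096·x^6)·Dx + (-6112·x + 99328·x^3 + 8192·x^5)·Dx^2 + (-31 + 1072·x^2 + 25344·x^4 + 4096·x^6)·Dx^3  (order 3).
h: a_k = 10, 0, -129, 0, 24577/12, 0, -11796481/360, 0, …
ICs: h(0) = 10, h′(0) = 0, h′′(0) = -258.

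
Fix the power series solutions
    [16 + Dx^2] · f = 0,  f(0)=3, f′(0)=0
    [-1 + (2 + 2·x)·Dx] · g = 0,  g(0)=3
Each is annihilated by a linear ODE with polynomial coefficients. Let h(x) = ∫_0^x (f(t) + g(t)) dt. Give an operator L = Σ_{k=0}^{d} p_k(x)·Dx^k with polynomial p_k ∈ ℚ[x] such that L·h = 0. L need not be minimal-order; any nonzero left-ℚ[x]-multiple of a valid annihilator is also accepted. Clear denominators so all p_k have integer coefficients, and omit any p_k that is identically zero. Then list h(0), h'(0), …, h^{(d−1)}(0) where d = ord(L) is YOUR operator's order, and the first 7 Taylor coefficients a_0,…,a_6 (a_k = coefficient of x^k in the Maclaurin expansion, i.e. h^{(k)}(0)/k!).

f: a_k = 3, 0, -24, 0, 32, 0, -256/15, …
g: a_k = 3, 3/2, -3/8, 3/16, -15/128, 21/256, -63/1024, …
Weyl lclm of L_f,L_g ⇒ L₀ (ord ≤ 3).
∫: right-multiply L₀ by Dx.
L = (-1072 - 2048·x - 1024·x^2)·Dx + (2016 + 6112·x + 6144·x^2 + 2048·x^3)·Dx^2 + (-67 - 128·x - 64·x^2)·Dx^3 + (126 + 382·x + 384·x^2 + 128·x^3)·Dx^4  (order 4).
h: a_k = 0, 6, 3/4, -65/8, 3/64, 4081/640, 7/512, …
ICs: h(0) = 0, h′(0) = 6, h′′(0) = 3/2, h′′′(0) = -195/4.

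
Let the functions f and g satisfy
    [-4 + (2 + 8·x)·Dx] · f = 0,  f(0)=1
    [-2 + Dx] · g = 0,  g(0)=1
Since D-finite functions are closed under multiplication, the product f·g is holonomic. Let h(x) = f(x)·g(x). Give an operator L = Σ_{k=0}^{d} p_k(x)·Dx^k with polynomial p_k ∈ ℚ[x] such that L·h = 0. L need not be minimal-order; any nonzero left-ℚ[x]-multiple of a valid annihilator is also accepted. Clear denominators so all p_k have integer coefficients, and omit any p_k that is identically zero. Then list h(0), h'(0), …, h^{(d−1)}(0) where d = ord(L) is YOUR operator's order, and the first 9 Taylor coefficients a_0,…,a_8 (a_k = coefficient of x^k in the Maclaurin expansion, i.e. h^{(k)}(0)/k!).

L = (-4 - 8·x) + (1 + 4·x)·Dx  (order 1).
h: a_k = 1, 4, 4, 16/3, -8/3, 224/15, -1952/45, 44416/315, -146912/315, …
ICs: h(0) = 1.

f: a_k = 1, 2, -2, 4, -10, 28, -84, 264, -858, …
g: a_k = 1, 2, 2, 4/3, 2/3, 4/15, 4/45, 8/315, 2/315, …
h₀=f·g: eliminate ⇒ L₀, order ≤ 1·1.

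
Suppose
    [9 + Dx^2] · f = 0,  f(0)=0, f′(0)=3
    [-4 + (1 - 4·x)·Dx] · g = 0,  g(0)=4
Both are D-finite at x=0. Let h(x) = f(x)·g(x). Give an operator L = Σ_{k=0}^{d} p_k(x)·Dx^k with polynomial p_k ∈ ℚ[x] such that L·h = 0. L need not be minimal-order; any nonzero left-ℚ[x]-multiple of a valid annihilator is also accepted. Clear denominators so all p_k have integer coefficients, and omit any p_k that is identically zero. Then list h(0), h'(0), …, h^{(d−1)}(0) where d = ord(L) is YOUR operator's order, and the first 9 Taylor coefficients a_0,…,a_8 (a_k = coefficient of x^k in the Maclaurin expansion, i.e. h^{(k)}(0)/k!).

f: a_k = 0, 3, 0, -9/2, 0, 81/40, 0, -243/560, 0, …
g: a_k = 4, 16, 64, 256, 1024, 4096, 16384, 65536, 262144, …
L₀ := L_f ⊗_s L_g (sym. prod.), ord ≤ 2.
L = (-9 + 36·x) + 8·Dx + (-1 + 4·x)·Dx^2  (order 2).
h: a_k = 0, 12, 48, 174, 696, 27921/10, 55842/5, 6254061/140, 6254061/35, …
ICs: h(0) = 0, h′(0) = 12.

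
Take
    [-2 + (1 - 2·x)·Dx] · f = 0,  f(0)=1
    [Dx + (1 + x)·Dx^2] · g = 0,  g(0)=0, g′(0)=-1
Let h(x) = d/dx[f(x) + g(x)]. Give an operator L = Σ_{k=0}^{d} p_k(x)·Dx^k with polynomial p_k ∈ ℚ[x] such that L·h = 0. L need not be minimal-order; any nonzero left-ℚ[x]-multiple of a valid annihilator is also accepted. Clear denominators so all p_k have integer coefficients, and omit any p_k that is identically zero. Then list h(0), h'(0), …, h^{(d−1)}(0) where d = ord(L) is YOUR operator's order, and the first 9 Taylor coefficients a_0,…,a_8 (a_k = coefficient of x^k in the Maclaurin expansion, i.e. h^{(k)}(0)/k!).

L = (32 + 8·x) + (22 + 56·x + 16·x^2)·Dx + (-5 + 3·x + 12·x^2 + 4·x^3)·Dx^2  (order 2).
h: a_k = 1, 9, 23, 65, 159, 385, 895, 2049, 4607, …
ICs: h(0) = 1, h′(0) = 9.

f: a_k = 1, 2, 4, 8, 16, 32, 64, 128, 256, …
g: a_k = 0, -1, 1/2, -1/3, 1/4, -1/5, 1/6, -1/7, 1/8, …
f+g: L₀ = lclm(L_f,L_g), ord ≤ 1+2.
h=h₀': d/dx-closure on L₀ ⇒ L.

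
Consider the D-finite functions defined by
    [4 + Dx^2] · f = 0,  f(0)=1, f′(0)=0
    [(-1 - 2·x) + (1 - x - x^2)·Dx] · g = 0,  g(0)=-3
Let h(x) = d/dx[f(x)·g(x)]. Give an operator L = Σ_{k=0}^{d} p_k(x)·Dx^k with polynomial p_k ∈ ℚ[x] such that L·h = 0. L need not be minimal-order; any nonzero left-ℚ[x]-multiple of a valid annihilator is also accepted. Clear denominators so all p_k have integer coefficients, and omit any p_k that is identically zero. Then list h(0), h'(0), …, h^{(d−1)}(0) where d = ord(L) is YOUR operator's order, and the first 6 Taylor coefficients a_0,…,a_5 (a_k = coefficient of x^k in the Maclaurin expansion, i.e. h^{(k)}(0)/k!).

L = (-6 - 16·x - 8·x^2 + 16·x^3 + 8·x^4) + (-1 + 2·x + 12·x^2 + 8·x^3)·Dx + (1 - 3·x - x^2 + 4·x^3 + 2·x^4)·Dx^2  (order 2).
h: a_k = -3, 0, -9, -20, -40, -382/5, …
ICs: h(0) = -3, h′(0) = 0.

f: a_k = 1, 0, -2, 0, 2/3, 0, …
g: a_k = -3, -3, -6, -9, -15, -24, …
Product ⇒ symmetric product L₀, ord ≤ 2.
h₀' ⇒ L via d/dx closure of L₀.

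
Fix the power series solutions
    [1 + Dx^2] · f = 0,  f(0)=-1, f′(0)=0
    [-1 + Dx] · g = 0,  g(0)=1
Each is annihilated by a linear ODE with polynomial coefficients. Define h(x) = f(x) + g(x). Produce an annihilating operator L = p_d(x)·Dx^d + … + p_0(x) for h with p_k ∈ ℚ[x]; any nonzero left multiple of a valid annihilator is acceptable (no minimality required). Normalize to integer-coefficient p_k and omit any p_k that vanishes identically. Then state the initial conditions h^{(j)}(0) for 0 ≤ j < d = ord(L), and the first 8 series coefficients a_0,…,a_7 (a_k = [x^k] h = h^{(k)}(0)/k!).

f: a_k = -1, 0, 1/2, 0, -1/24, 0, 1/720, 0, …
g: a_k = 1, 1, 1/2, 1/6, 1/24, 1/120, 1/720, 1/5040, …
f+g: L₀ = lclm(L_f,L_g), ord ≤ 2+1.
L = -1 + Dx - Dx^2 + Dx^3  (order 3).
h: a_k = 0, 1, 1, 1/6, 0, 1/120, 1/360, 1/5040, …
ICs: h(0) = 0, h′(0) = 1, h′′(0) = 2.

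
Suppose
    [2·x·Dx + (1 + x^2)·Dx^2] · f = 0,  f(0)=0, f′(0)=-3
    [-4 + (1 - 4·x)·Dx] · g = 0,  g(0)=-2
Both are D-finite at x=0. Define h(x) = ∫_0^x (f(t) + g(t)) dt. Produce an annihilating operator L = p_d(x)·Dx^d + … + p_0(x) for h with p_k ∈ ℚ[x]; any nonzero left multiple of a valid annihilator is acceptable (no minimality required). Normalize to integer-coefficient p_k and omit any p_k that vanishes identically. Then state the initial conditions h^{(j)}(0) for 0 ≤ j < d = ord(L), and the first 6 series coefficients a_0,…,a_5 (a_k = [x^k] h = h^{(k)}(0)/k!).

f: a_k = 0, -3, 0, 1, 0, -3/5, …
g: a_k = -2, -8, -32, -128, -512, -2048, …
f+g: L₀ = lclm(L_f,L_g), ord ≤ 2+1.
h=∫h₀ ⇒ L = L₀·Dx.
L = (8 - 128·x - 24·x^2)·Dx^2 + (-49 + 8·x - 109·x^2 - 24·x^3)·Dx^3 + (4 - 15·x - 15·x^3 - 4·x^4)·Dx^4  (order 4).
h: a_k = 0, -2, -11/2, -32/3, -127/4, -512/5, …
ICs: h(0) = 0, h′(0) = -2, h′′(0) = -11, h′′′(0) = -64.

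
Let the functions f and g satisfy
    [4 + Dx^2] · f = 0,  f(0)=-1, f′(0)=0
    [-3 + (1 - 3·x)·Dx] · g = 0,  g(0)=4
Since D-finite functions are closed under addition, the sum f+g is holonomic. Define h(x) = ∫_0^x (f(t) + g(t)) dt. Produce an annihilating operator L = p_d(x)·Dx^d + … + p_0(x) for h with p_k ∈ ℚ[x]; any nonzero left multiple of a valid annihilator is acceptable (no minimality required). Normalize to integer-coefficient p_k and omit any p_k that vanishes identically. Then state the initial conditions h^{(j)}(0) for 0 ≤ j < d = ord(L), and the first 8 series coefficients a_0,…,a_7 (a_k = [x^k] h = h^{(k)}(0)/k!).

L = (-348 + 144·x - 216·x^2)·Dx + (44 - 180·x + 216·x^2 - 216·x^3)·Dx^2 + (-87 + 36·x - 54·x^2)·Dx^3 + (11 - 45·x + 54·x^2 - 54·x^3)·Dx^4  (order 4).
h: a_k = 0, 3, 6, 38/3, 27, 194/3, 162, 131224/315, …
ICs: h(0) = 0, h′(0) = 3, h′′(0) = 12, h′′′(0) = 76.

f: a_k = -1, 0, 2, 0, -2/3, 0, 4/45, 0, …
g: a_k = 4, 12, 36, 108, 324, 972, 2916, 8748, …
Weyl lclm of L_f,L_g ⇒ L₀ (ord ≤ 3).
h=∫₀ˣh₀: take L = L₀·Dx.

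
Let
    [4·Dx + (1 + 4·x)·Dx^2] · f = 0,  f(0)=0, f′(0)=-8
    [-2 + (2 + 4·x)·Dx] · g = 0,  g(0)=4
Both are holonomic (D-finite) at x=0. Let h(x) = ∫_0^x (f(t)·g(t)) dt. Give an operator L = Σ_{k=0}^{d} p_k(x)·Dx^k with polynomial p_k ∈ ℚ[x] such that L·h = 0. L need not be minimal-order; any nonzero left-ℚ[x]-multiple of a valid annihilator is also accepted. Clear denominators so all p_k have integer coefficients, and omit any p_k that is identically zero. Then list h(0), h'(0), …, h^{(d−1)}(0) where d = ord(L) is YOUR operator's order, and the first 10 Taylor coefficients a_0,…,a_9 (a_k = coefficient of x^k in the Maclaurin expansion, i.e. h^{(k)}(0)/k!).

f: a_k = 0, -8, 16, -128/3, 128, -2048/5, 4096/3, -32768/7, 16384, -524288/9, …
g: a_k = 4, 4, -2, 2, -5/2, 7/2, -21/4, 33/4, -429/32, 715/32, …
Sym-product of L_f,L_g gives L₀ (≤ ord 2).
h=∫h₀ ⇒ L = L₀·Dx.
L = (-1 + 4·x)·Dx + (2 + 4·x)·Dx^2 + (1 + 8·x + 20·x^2 + 16·x^3)·Dx^3  (order 3).
h: a_k = 0, 0, -16, 32/3, -68/3, 176/3, -7418/45, 17068/35, -209709/140, 1492478/315, …
ICs: h(0) = 0, h′(0) = 0, h′′(0) = -32.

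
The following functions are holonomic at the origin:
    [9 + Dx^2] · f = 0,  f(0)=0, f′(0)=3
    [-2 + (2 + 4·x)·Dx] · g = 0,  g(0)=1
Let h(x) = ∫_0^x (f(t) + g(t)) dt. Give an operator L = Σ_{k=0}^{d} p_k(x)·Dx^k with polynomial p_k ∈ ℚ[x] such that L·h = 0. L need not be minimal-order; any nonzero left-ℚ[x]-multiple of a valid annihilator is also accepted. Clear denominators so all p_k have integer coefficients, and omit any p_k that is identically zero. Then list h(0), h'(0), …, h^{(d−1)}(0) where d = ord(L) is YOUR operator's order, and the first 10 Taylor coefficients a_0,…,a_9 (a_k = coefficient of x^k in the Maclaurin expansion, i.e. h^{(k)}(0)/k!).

L = (-54 - 162·x - 162·x^2)·Dx + (36 + 234·x + 486·x^2 + 324·x^3)·Dx^2 + (-6 - 18·x - 18·x^2)·Dx^3 + (4 + 26·x + 54·x^2 + 36·x^3)·Dx^4  (order 4).
h: a_k = 0, 1, 2, -1/6, -1, -1/8, 29/60, -3/16, 57/280, -143/384, …
ICs: h(0) = 0, h′(0) = 1, h′′(0) = 4, h′′′(0) = -1.

f: a_k = 0, 3, 0, -9/2, 0, 81/40, 0, -243/560, 0, 243/4480, …
g: a_k = 1, 1, -1/2, 1/2, -5/8, 7/8, -21/16, 33/16, -429/128, 715/128, …
Sum ⇒ L₀ = lclm(L_f,L_g) in ℚ(x)⟨Dx⟩.
Integrate: L := L₀·Dx.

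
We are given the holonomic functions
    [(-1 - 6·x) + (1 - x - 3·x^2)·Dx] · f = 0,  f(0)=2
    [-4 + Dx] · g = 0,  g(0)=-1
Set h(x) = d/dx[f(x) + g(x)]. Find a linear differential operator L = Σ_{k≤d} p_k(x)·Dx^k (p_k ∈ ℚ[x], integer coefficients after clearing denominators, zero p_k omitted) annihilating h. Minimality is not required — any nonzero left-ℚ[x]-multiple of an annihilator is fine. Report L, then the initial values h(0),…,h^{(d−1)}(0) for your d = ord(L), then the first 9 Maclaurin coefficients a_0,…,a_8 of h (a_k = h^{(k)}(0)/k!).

f: a_k = 2, 2, 8, 14, 38, 80, 194, 434, 1016, …
g: a_k = -1, -4, -8, -32/3, -32/3, -128/15, -256/45, -1024/315, -512/315, …
Weyl lclm of L_f,L_g ⇒ L₀ (ord ≤ 2).
h=h₀': d/dx-closure on L₀ ⇒ L.
L = (20 + 496·x + 552·x^2 + 2160·x^3 + 1296·x^4) + (-13 - 112·x - 298·x^2 - 516·x^3 + 360·x^4 + 432·x^5)·Dx + (2 - 3·x + 40·x^2 - 6·x^3 - 171·x^4 - 108·x^5)·Dx^2  (order 2).
h: a_k = -2, 0, 10, 328/3, 1072/3, 16948/15, 135686/45, 2556224/315, 6569482/315, …
ICs: h(0) = -2, h′(0) = 0.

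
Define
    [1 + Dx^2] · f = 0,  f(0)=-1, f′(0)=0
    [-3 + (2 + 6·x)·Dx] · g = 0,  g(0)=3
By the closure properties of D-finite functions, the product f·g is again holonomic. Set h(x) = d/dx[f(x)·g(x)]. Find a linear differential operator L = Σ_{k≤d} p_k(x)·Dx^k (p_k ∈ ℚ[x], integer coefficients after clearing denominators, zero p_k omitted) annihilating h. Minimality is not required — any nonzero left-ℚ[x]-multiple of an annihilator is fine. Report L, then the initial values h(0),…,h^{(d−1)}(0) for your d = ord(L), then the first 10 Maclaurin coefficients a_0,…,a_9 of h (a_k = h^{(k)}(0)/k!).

f: a_k = -1, 0, 1/2, 0, -1/24, 0, 1/720, 0, -1/40320, 0, …
g: a_k = 3, 9/2, -27/8, 81/16, -1215/128, 5103/256, -45927/1024, 216513/2048, -8444007/32768, 42220035/65536, …
L₀ := L_f ⊗_s L_g (sym. prod.), ord ≤ 2.
h₀' ⇒ L via d/dx closure of L₀.
L = (133 + 2352·x + 4104·x^2 + 1728·x^3 + 1296·x^4) + (276 + 540·x - 1296·x^2 - 1296·x^3)·Dx + (124 + 840·x + 1836·x^2 + 1728·x^3 + 1296·x^4)·Dx^2  (order 2).
h: a_k = -9/2, 39/4, -135/16, 983/32, -22515/256, 618229/2560, -6878207/10240, 810807791/430080, -12225088737/2293760, 1877501350429/123863040, …
ICs: h(0) = -9/2, h′(0) = 39/4.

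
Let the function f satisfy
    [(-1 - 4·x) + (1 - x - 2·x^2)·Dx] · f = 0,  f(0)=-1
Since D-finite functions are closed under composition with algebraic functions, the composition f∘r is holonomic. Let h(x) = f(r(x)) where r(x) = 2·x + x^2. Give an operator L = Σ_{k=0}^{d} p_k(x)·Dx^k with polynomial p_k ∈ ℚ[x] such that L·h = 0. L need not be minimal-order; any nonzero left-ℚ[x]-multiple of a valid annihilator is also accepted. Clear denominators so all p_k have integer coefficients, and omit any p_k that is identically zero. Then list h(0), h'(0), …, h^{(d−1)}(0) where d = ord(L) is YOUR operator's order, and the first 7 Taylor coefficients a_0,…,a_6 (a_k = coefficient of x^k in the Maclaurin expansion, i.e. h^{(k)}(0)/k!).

L = (2 + 16·x + 8·x^2) + (-1 + 3·x + 6·x^2 + 2·x^3)·Dx  (order 1).
h: a_k = -1, -2, -13, -52, -239, -1054, -4701, …
ICs: h(0) = -1.

f: a_k = -1, -1, -3, -5, -11, -21, -43, …
Substitute x→r, Dx→(1/r')Dx; clear ⇒ L₀.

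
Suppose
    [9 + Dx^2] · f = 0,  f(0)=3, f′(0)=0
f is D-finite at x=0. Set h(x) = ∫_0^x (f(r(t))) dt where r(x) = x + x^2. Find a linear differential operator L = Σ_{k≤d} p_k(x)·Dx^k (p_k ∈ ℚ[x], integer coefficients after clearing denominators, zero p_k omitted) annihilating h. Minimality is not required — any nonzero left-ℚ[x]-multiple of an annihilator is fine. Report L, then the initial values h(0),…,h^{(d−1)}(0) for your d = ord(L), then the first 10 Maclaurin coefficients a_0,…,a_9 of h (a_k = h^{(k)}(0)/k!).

L = (9 + 54·x + 108·x^2 + 72·x^3)·Dx - 2·Dx^2 + (1 + 2·x)·Dx^3  (order 3).
h: a_k = 0, 3, 0, -9/2, -27/4, -27/40, 27/4, 4617/560, 891/320, -17397/4480, …
ICs: h(0) = 0, h′(0) = 3, h′′(0) = 0.

f: a_k = 3, 0, -27/2, 0, 81/8, 0, -243/80, 0, 2187/4480, 0, …
Substitute x→r, Dx→(1/r')Dx; clear ⇒ L₀.
Integrate: L := L₀·Dx.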